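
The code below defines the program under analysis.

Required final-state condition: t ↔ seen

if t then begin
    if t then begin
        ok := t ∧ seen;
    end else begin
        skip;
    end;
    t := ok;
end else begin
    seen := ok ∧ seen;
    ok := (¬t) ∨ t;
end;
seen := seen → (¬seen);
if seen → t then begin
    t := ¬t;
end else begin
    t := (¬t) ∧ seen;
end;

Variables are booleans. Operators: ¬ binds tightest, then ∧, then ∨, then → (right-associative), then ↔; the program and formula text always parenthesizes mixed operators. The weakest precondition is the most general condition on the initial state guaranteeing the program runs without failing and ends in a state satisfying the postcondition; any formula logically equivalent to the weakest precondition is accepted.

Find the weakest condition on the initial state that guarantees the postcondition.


Working backward. After the program, t ↔ seen must hold.
Then branch requires (¬t) ↔ seen; else branch requires ((¬t) ∧ seen) ↔ seen.
Before the if: ((seen → t) → ((¬t) ↔ seen)) ∧ ((¬(seen → t)) → (((¬t) ∧ seen) ↔ seen))
Before seen := seen → (¬seen): (((seen → (¬seen)) → t) → ((¬t) ↔ (seen → (¬seen)))) ∧ ((¬((seen → (¬seen)) → t)) → (((¬t) ∧ (seen → (¬seen))) ↔ (seen → (¬seen))))
Then branch requires (t → ((((seen → (¬seen)) → (t ∧ seen)) → ((¬(t ∧ seen)) ↔ (seen → (¬seen)))) ∧ ((¬((seen → (¬seen)) → (t ∧ seen))) → (((¬(t ∧ seen)) ∧ (seen → (¬seen))) ↔ (seen → (¬seen)))))) ∧ ((¬t) → ((((seen → (¬seen)) → ok) → ((¬ok) ↔ (seen → (¬seen)))) ∧ ((¬((seen → (¬seen)) → ok)) → (((¬ok) ∧ (seen → (¬seen))) ↔ (seen → (¬seen)))))); else branch requires ((((ok ∧ seen) → (¬(ok ∧ seen))) → t) → ((¬t) ↔ ((ok ∧ seen) → (¬(ok ∧ seen))))) ∧ ((¬(((ok ∧ seen) → (¬(ok ∧ seen))) → t)) → (((¬t) ∧ ((ok ∧ seen) → (¬(ok ∧ seen)))) ↔ ((ok ∧ seen) → (¬(ok ∧ seen))))).
Before the if: (t → ((t → ((((seen → (¬seen)) → (t ∧ seen)) → ((¬(t ∧ seen)) ↔ (seen → (¬seen)))) ∧ ((¬((seen → (¬seen)) → (t ∧ seen))) → (((¬(t ∧ seen)) ∧ (seen → (¬seen))) ↔ (seen → (¬seen)))))) ∧ ((¬t) → ((((seen → (¬seen)) → ok) → ((¬ok) ↔ (seen → (¬seen)))) ∧ ((¬((seen → (¬seen)) → ok)) → (((¬ok) ∧ (seen → (¬seen))) ↔ (seen → (¬seen)))))))) ∧ ((¬t) → (((((ok ∧ seen) → (¬(ok ∧ seen))) → t) → ((¬t) ↔ ((ok ∧ seen) → (¬(ok ∧ seen))))) ∧ ((¬(((ok ∧ seen) → (¬(ok ∧ seen))) → t)) → (((¬t) ∧ ((ok ∧ seen) → (¬(ok ∧ seen)))) ↔ ((ok ∧ seen) → (¬(ok ∧ seen)))))))
Answer: WP = (t → ((t → ((((seen → (¬seen)) → (t ∧ seen)) → ((¬(t ∧ seen)) ↔ (seen → (¬seen)))) ∧ ((¬((seen → (¬seen)) → (t ∧ seen))) → (((¬(t ∧ seen)) ∧ (seen → (¬seen))) ↔ (seen → (¬seen)))))) ∧ ((¬t) → ((((seen → (¬seen)) → ok) → ((¬ok) ↔ (seen → (¬seen)))) ∧ ((¬((seen → (¬seen)) → ok)) → (((¬ok) ∧ (seen → (¬seen))) ↔ (seen → (¬seen)))))))) ∧ ((¬t) → (((((ok ∧ seen) → (¬(ok ∧ seen))) → t) → ((¬t) ↔ ((ok ∧ seen) → (¬(ok ∧ seen))))) ∧ ((¬(((ok ∧ seen) → (¬(ok ∧ seen))) → t)) → (((¬t) ∧ ((ok ∧ seen) → (¬(ok ∧ seen)))) ↔ ((ok ∧ seen) → (¬(ok ∧ seen)))))))


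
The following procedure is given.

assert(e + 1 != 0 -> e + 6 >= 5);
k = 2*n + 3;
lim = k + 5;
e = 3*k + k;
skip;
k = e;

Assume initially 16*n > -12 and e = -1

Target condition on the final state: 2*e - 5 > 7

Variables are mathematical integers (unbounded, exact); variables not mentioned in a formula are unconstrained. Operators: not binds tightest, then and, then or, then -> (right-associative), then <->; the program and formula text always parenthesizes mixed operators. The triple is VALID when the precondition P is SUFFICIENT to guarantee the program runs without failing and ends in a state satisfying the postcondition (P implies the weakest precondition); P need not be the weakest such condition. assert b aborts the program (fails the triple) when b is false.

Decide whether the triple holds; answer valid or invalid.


Working backward. After the program, the postcondition 2*e - 5 > 7 must hold; in canonical form it is 2*e > 12.
Before k := e: 2*e > 12
Before skip: 2*e > 12
Before e := 3*k + k: 8*k > 12
Before lim := k + 5: 8*k > 12
Before k := 2*n + 3: 16*n > -12
Before assert e + 1 != 0 -> e + 6 >= 5: (e != -1 -> e >= -1) and 16*n > -12
The weakest precondition is (e != -1 -> e >= -1) and 16*n > -12.
Check whether 16*n > -12 and e = -1 implies it.
Every state satisfying the precondition satisfies the weakest precondition: the implication holds.
Answer: valid


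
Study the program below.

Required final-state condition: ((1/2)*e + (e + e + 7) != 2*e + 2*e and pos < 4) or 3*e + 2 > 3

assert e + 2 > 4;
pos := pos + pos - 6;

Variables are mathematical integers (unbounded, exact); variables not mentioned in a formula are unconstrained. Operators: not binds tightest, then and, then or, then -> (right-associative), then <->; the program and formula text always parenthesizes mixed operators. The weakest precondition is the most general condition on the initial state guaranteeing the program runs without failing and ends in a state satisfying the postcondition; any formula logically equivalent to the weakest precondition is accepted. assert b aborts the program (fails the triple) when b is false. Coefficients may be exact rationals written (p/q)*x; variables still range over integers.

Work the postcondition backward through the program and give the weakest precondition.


Working backward. After the program, the postcondition ((1/2)*e + (e + e + 7) != 2*e + 2*e and pos < 4) or 3*e + 2 > 3 must hold; in canonical form it is ((3/2)*e != 7 and pos < 4) or 3*e > 1.
Before pos := pos + pos - 6: ((3/2)*e != 7 and 2*pos < 10) or 3*e > 1
Before assert e + 2 > 4: e > 2 and (((3/2)*e != 7 and 2*pos < 10) or 3*e > 1)
Answer: WP = e > 2 and (((3/2)*e != 7 and 2*pos < 10) or 3*e > 1)


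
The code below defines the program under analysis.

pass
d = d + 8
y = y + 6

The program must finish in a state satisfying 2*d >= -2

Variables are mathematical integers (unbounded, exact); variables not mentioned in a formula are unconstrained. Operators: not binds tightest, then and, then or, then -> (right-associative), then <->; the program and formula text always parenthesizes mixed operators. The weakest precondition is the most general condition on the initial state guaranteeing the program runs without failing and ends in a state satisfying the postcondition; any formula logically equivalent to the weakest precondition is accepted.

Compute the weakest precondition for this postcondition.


Working backward. After the program, 2*d >= -2 must hold.
Before y := y + 6: 2*d >= -2
Before d := d + 8: 2*d >= -18
Before skip: 2*d >= -18
Answer: WP = 2*d >= -18


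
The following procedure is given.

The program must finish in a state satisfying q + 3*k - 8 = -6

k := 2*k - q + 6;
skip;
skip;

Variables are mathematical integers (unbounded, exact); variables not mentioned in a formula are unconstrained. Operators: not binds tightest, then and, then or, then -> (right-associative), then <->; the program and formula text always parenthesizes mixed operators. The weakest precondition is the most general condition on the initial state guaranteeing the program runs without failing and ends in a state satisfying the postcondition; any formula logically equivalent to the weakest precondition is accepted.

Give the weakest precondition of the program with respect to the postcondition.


Working backward. After the program, the postcondition q + 3*k - 8 = -6 must hold; in canonical form it is 3*k + q = 2.
Before skip: 3*k + q = 2
Before skip: 3*k + q = 2
Before k := 2*k - q + 6: 6*k = 2*q - 16
Answer: WP = 6*k = 2*q - 16


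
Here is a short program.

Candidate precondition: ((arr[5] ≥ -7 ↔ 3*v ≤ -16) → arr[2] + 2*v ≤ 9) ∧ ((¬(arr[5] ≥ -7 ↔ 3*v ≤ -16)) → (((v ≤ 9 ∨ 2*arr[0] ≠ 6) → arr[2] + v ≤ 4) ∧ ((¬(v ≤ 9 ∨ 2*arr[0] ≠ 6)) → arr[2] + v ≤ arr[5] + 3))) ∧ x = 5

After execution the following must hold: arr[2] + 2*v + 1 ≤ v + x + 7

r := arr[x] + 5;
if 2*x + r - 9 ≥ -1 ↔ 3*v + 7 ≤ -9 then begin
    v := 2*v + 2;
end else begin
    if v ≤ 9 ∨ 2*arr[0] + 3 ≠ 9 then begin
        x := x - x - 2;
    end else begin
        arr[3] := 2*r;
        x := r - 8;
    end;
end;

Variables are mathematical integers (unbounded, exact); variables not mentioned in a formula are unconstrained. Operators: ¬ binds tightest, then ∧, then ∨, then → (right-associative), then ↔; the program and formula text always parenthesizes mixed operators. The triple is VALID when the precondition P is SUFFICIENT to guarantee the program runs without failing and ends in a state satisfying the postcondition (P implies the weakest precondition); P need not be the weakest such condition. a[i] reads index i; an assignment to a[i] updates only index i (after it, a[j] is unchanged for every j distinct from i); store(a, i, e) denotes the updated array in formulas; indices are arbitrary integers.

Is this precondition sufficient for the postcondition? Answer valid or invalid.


Working backward. After the program, the postcondition arr[2] + 2*v + 1 ≤ v + x + 7 must hold; in canonical form it is arr[2] + v ≤ x + 6.
Then branch requires arr[2] + 2*v ≤ x + 4; else branch requires ((v ≤ 9 ∨ 2*arr[0] ≠ 6) → arr[2] + v ≤ 4) ∧ ((¬(v ≤ 9 ∨ 2*arr[0] ≠ 6)) → arr[2] + v ≤ r - 2).
Before the if: ((r + 2*x ≥ 8 ↔ 3*v ≤ -16) → arr[2] + 2*v ≤ x + 4) ∧ ((¬(r + 2*x ≥ 8 ↔ 3*v ≤ -16)) → (((v ≤ 9 ∨ 2*arr[0] ≠ 6) → arr[2] + v ≤ 4) ∧ ((¬(v ≤ 9 ∨ 2*arr[0] ≠ 6)) → arr[2] + v ≤ r - 2)))
Before r := arr[x] + 5: ((arr[x] + 2*x ≥ 3 ↔ 3*v ≤ -16) → arr[2] + 2*v ≤ x + 4) ∧ ((¬(arr[x] + 2*x ≥ 3 ↔ 3*v ≤ -16)) → (((v ≤ 9 ∨ 2*arr[0] ≠ 6) → arr[2] + v ≤ 4) ∧ ((¬(v ≤ 9 ∨ 2*arr[0] ≠ 6)) → arr[2] + v ≤ arr[x] + 3)))
The weakest precondition is ((arr[x] + 2*x ≥ 3 ↔ 3*v ≤ -16) → arr[2] + 2*v ≤ x + 4) ∧ ((¬(arr[x] + 2*x ≥ 3 ↔ 3*v ≤ -16)) → (((v ≤ 9 ∨ 2*arr[0] ≠ 6) → arr[2] + v ≤ 4) ∧ ((¬(v ≤ 9 ∨ 2*arr[0] ≠ 6)) → arr[2] + v ≤ arr[x] + 3))).
Check whether ((arr[5] ≥ -7 ↔ 3*v ≤ -16) → arr[2] + 2*v ≤ 9) ∧ ((¬(arr[5] ≥ -7 ↔ 3*v ≤ -16)) → (((v ≤ 9 ∨ 2*arr[0] ≠ 6) → arr[2] + v ≤ 4) ∧ ((¬(v ≤ 9 ∨ 2*arr[0] ≠ 6)) → arr[2] + v ≤ arr[5] + 3))) ∧ x = 5 implies it.
Every state satisfying the precondition satisfies the weakest precondition: the implication holds.
Answer: valid


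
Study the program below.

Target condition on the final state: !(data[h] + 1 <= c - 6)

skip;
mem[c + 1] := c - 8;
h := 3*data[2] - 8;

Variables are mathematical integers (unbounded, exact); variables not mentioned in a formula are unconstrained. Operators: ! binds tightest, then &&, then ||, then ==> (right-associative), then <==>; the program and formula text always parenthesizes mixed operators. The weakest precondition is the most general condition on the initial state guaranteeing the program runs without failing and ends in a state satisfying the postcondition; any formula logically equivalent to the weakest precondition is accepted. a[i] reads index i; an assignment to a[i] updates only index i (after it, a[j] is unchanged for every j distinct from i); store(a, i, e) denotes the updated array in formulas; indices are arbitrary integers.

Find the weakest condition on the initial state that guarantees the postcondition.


Working backward. After the program, the postcondition !(data[h] + 1 <= c - 6) must hold; in canonical form it is !(data[h] <= c - 7).
Before h := 3*data[2] - 8: !(data[3*data[2] - 8] <= c - 7)
Before mem[c + 1] := c - 8: !(data[3*data[2] - 8] <= c - 7)
Before skip: !(data[3*data[2] - 8] <= c - 7)
Answer: WP = !(data[3*data[2] - 8] <= c - 7)


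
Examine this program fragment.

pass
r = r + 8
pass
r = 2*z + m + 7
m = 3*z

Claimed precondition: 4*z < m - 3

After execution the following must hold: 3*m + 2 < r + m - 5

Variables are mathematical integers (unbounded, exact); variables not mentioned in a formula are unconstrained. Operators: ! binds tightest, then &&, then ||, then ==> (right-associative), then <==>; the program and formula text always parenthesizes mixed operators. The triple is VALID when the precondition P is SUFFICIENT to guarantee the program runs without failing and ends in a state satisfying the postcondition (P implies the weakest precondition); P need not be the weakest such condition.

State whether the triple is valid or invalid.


Working backward. After the program, the postcondition 3*m + 2 < r + m - 5 must hold; in canonical form it is 2*m < r - 7.
Before m := 3*z: 6*z < r - 7
Before r := 2*z + m + 7: 4*z < m
Before skip: 4*z < m
Before r := r + 8: 4*z < m
Before skip: 4*z < m
The weakest precondition is 4*z < m.
Check whether 4*z < m - 3 implies it.
Every state satisfying the precondition satisfies the weakest precondition: the implication holds.
Answer: valid


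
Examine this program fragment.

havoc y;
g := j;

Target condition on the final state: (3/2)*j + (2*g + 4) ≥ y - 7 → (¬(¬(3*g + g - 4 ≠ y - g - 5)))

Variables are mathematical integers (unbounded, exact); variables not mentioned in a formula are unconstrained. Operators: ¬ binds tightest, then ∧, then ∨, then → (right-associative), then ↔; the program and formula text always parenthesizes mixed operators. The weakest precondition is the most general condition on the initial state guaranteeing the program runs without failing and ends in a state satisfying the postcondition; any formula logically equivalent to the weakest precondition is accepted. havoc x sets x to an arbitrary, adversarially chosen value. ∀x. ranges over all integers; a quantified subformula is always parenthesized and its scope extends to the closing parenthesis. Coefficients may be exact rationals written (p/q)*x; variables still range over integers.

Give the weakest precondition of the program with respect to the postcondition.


Working backward. After the program, the postcondition (3/2)*j + (2*g + 4) ≥ y - 7 → (¬(¬(3*g + g - 4 ≠ y - g - 5))) must hold; in canonical form it is 2*g + (3/2)*j ≥ y - 11 → 5*g ≠ y - 1.
Before g := j: (7/2)*j ≥ y - 11 → 5*j ≠ y - 1
Before havoc y: ∀y_1. ((7/2)*j ≥ y_1 - 11 → 5*j ≠ y_1 - 1)
Answer: WP = ∀y_1. ((7/2)*j ≥ y_1 - 11 → 5*j ≠ y_1 - 1)


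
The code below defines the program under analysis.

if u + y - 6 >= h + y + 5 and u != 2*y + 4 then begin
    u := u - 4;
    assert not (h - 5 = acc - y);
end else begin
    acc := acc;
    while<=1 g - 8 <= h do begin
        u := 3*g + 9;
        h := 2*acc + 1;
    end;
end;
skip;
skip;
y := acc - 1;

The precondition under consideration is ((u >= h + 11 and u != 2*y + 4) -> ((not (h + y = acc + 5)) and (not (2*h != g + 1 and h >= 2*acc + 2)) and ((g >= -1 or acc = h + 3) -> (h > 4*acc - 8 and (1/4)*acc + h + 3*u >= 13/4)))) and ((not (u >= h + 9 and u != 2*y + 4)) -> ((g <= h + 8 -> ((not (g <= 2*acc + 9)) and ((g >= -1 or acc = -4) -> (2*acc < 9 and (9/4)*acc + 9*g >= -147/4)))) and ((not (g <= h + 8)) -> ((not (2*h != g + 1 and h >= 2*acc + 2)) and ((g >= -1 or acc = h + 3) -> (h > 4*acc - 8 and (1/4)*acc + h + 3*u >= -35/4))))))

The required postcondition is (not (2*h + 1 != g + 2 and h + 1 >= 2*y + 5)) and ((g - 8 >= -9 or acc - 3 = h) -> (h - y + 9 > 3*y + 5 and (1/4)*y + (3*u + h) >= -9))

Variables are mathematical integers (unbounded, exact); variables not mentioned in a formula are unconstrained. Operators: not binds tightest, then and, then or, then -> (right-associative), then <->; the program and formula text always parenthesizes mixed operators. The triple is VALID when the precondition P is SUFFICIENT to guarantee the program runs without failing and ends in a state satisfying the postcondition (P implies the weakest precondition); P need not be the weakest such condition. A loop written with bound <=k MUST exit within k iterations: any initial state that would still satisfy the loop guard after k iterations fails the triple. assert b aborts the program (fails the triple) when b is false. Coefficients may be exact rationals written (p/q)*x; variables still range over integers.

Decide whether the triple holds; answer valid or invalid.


Working backward. After the program, the postcondition (not (2*h + 1 != g + 2 and h + 1 >= 2*y + 5)) and ((g - 8 >= -9 or acc - 3 = h) -> (h - y + 9 > 3*y + 5 and (1/4)*y + (3*u + h) >= -9)) must hold; in canonical form it is (not (2*h != g + 1 and h >= 2*y + 4)) and ((g >= -1 or acc = h + 3) -> (h > 4*y - 4 and h + 3*u + (1/4)*y >= -9)).
Before y := acc - 1: (not (2*h != g + 1 and h >= 2*acc + 2)) and ((g >= -1 or acc = h + 3) -> (h > 4*acc - 8 and (1/4)*acc + h + 3*u >= -35/4))
Before skip: (not (2*h != g + 1 and h >= 2*acc + 2)) and ((g >= -1 or acc = h + 3) -> (h > 4*acc - 8 and (1/4)*acc + h + 3*u >= -35/4))
Before skip: (not (2*h != g + 1 and h >= 2*acc + 2)) and ((g >= -1 or acc = h + 3) -> (h > 4*acc - 8 and (1/4)*acc + h + 3*u >= -35/4))
Then branch requires (not (h + y = acc + 5)) and (not (2*h != g + 1 and h >= 2*acc + 2)) and ((g >= -1 or acc = h + 3) -> (h > 4*acc - 8 and (1/4)*acc + h + 3*u >= 13/4)); else branch requires (g <= h + 8 -> ((not (g <= 2*acc + 9)) and ((g >= -1 or acc = -4) -> (2*acc < 9 and (9/4)*acc + 9*g >= -147/4)))) and ((not (g <= h + 8)) -> ((not (2*h != g + 1 and h >= 2*acc + 2)) and ((g >= -1 or acc = h + 3) -> (h > 4*acc - 8 and (1/4)*acc + h + 3*u >= -35/4)))).
Before the if: ((u >= h + 11 and u != 2*y + 4) -> ((not (h + y = acc + 5)) and (not (2*h != g + 1 and h >= 2*acc + 2)) and ((g >= -1 or acc = h + 3) -> (h > 4*acc - 8 and (1/4)*acc + h + 3*u >= 13/4)))) and ((not (u >= h + 11 and u != 2*y + 4)) -> ((g <= h + 8 -> ((not (g <= 2*acc + 9)) and ((g >= -1 or acc = -4) -> (2*acc < 9 and (9/4)*acc + 9*g >= -147/4)))) and ((not (g <= h + 8)) -> ((not (2*h != g + 1 and h >= 2*acc + 2)) and ((g >= -1 or acc = h + 3) -> (h > 4*acc - 8 and (1/4)*acc + h + 3*u >= -35/4))))))
The weakest precondition is ((u >= h + 11 and u != 2*y + 4) -> ((not (h + y = acc + 5)) and (not (2*h != g + 1 and h >= 2*acc + 2)) and ((g >= -1 or acc = h + 3) -> (h > 4*acc - 8 and (1/4)*acc + h + 3*u >= 13/4)))) and ((not (u >= h + 11 and u != 2*y + 4)) -> ((g <= h + 8 -> ((not (g <= 2*acc + 9)) and ((g >= -1 or acc = -4) -> (2*acc < 9 and (9/4)*acc + 9*g >= -147/4)))) and ((not (g <= h + 8)) -> ((not (2*h != g + 1 and h >= 2*acc + 2)) and ((g >= -1 or acc = h + 3) -> (h > 4*acc - 8 and (1/4)*acc + h + 3*u >= -35/4)))))).
Check whether ((u >= h + 11 and u != 2*y + 4) -> ((not (h + y = acc + 5)) and (not (2*h != g + 1 and h >= 2*acc + 2)) and ((g >= -1 or acc = h + 3) -> (h > 4*acc - 8 and (1/4)*acc + h + 3*u >= 13/4)))) and ((not (u >= h + 9 and u != 2*y + 4)) -> ((g <= h + 8 -> ((not (g <= 2*acc + 9)) and ((g >= -1 or acc = -4) -> (2*acc < 9 and (9/4)*acc + 9*g >= -147/4)))) and ((not (g <= h + 8)) -> ((not (2*h != g + 1 and h >= 2*acc + 2)) and ((g >= -1 or acc = h + 3) -> (h > 4*acc - 8 and (1/4)*acc + h + 3*u >= -35/4)))))) implies it.
Countermodel: at the initial state acc = -8, g = -2, h = -11, u = -2, y = -4, the precondition holds but the weakest precondition fails.
Answer: invalid


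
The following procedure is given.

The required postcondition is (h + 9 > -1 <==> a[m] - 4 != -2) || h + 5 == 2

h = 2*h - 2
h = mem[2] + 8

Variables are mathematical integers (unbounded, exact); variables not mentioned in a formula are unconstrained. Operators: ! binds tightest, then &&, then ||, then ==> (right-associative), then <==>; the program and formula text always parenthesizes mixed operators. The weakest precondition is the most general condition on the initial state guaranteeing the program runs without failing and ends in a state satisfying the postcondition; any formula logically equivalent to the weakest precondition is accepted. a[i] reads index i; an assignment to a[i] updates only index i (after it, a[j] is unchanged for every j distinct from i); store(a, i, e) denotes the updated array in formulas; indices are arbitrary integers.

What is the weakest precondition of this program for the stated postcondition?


Working backward. After the program, the postcondition (h + 9 > -1 <==> a[m] - 4 != -2) || h + 5 == 2 must hold; in canonical form it is (h > -10 <==> a[m] != 2) || h == -3.
Before h := mem[2] + 8: (mem[2] > -18 <==> a[m] != 2) || mem[2] == -11
Before h := 2*h - 2: (mem[2] > -18 <==> a[m] != 2) || mem[2] == -11
Answer: WP = (mem[2] > -18 <==> a[m] != 2) || mem[2] == -11


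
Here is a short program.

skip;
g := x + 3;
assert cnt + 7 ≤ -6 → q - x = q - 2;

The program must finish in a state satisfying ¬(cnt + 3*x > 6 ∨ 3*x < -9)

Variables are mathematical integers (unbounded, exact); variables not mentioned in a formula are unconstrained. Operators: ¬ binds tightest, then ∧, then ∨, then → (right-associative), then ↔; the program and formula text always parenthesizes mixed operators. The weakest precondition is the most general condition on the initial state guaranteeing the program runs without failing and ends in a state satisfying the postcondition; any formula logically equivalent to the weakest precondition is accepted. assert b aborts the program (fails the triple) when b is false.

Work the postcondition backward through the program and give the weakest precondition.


Working backward. After the program, ¬(cnt + 3*x > 6 ∨ 3*x < -9) must hold.
Before assert cnt + 7 ≤ -6 → q - x = q - 2: (cnt ≤ -13 → x = 2) ∧ (¬(cnt + 3*x > 6 ∨ 3*x < -9))
Before g := x + 3: (cnt ≤ -13 → x = 2) ∧ (¬(cnt + 3*x > 6 ∨ 3*x < -9))
Before skip: (cnt ≤ -13 → x = 2) ∧ (¬(cnt + 3*x > 6 ∨ 3*x < -9))
Answer: WP = (cnt ≤ -13 → x = 2) ∧ (¬(cnt + 3*x > 6 ∨ 3*x < -9))


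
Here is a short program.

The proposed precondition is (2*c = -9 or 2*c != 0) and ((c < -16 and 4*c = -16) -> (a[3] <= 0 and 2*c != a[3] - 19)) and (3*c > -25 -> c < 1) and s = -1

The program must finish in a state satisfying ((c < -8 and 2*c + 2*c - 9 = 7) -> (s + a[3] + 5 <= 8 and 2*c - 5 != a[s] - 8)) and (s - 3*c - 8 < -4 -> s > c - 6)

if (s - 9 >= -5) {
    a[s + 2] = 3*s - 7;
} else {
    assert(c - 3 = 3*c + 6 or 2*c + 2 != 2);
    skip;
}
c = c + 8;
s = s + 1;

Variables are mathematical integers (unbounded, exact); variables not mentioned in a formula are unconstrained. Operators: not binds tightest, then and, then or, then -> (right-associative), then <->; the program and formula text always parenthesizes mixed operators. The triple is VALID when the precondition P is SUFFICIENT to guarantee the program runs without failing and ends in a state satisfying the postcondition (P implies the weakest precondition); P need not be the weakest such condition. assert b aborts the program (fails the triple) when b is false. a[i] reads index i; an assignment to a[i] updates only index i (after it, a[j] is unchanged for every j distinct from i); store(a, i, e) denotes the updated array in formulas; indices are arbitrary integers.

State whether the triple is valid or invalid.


Working backward. After the program, the postcondition ((c < -8 and 2*c + 2*c - 9 = 7) -> (s + a[3] + 5 <= 8 and 2*c - 5 != a[s] - 8)) and (s - 3*c - 8 < -4 -> s > c - 6) must hold; in canonical form it is ((c < -8 and 4*c = 16) -> (a[3] + s <= 3 and 2*c != a[s] - 3)) and (s < 3*c + 4 -> s > c - 6).
Before s := s + 1: ((c < -8 and 4*c = 16) -> (a[3] + s <= 2 and 2*c != a[s + 1] - 3)) and (s < 3*c + 3 -> s > c - 7)
Before c := c + 8: ((c < -16 and 4*c = -16) -> (a[3] + s <= 2 and 2*c != a[s + 1] - 19)) and (s < 3*c + 27 -> s > c + 1)
Then branch requires ((c < -16 and 4*c = -16) -> (store(a, s + 2, 3*s - 7)[3] + s <= 2 and 2*c != store(a, s + 2, 3*s - 7)[s + 1] - 19)) and (s < 3*c + 27 -> s > c + 1); else branch requires (2*c = -9 or 2*c != 0) and ((c < -16 and 4*c = -16) -> (a[3] + s <= 2 and 2*c != a[s + 1] - 19)) and (s < 3*c + 27 -> s > c + 1).
Before the if: (s >= 4 -> (((c < -16 and 4*c = -16) -> (store(a, s + 2, 3*s - 7)[3] + s <= 2 and 2*c != store(a, s + 2, 3*s - 7)[s + 1] - 19)) and (s < 3*c + 27 -> s > c + 1))) and ((not (s >= 4)) -> ((2*c = -9 or 2*c != 0) and ((c < -16 and 4*c = -16) -> (a[3] + s <= 2 and 2*c != a[s + 1] - 19)) and (s < 3*c + 27 -> s > c + 1)))
The weakest precondition is (s >= 4 -> (((c < -16 and 4*c = -16) -> (store(a, s + 2, 3*s - 7)[3] + s <= 2 and 2*c != store(a, s + 2, 3*s - 7)[s + 1] - 19)) and (s < 3*c + 27 -> s > c + 1))) and ((not (s >= 4)) -> ((2*c = -9 or 2*c != 0) and ((c < -16 and 4*c = -16) -> (a[3] + s <= 2 and 2*c != a[s + 1] - 19)) and (s < 3*c + 27 -> s > c + 1))).
Check whether (2*c = -9 or 2*c != 0) and ((c < -16 and 4*c = -16) -> (a[3] <= 0 and 2*c != a[3] - 19)) and (3*c > -25 -> c < 1) and s = -1 implies it.
Countermodel: at the initial state a = {[0] = 0, [1] = 0, [3] = 0, elsewhere 0}, c = -1, s = -1, the precondition holds but the weakest precondition fails.
Answer: invalid


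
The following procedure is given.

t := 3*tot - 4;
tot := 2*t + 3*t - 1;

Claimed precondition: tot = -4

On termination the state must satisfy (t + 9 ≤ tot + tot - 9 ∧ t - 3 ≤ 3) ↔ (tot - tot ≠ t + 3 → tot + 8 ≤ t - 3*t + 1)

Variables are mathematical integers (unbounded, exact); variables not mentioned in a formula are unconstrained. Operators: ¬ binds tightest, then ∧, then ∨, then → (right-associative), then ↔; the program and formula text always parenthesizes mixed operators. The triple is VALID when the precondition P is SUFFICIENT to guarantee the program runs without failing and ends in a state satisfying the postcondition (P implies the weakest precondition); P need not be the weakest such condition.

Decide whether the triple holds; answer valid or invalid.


Working backward. After the program, the postcondition (t + 9 ≤ tot + tot - 9 ∧ t - 3 ≤ 3) ↔ (tot - tot ≠ t + 3 → tot + 8 ≤ t - 3*t + 1) must hold; in canonical form it is (t ≤ 2*tot - 18 ∧ t ≤ 6) ↔ (t ≠ -3 → 2*t + tot ≤ -7).
Before tot := 2*t + 3*t - 1: (9*t ≥ 20 ∧ t ≤ 6) ↔ (t ≠ -3 → 7*t ≤ -6)
Before t := 3*tot - 4: (27*tot ≥ 56 ∧ 3*tot ≤ 10) ↔ (3*tot ≠ 1 → 21*tot ≤ 22)
The weakest precondition is (27*tot ≥ 56 ∧ 3*tot ≤ 10) ↔ (3*tot ≠ 1 → 21*tot ≤ 22).
Check whether tot = -4 implies it.
Countermodel: at the initial state tot = -4, the precondition holds but the weakest precondition fails.
Answer: invalid


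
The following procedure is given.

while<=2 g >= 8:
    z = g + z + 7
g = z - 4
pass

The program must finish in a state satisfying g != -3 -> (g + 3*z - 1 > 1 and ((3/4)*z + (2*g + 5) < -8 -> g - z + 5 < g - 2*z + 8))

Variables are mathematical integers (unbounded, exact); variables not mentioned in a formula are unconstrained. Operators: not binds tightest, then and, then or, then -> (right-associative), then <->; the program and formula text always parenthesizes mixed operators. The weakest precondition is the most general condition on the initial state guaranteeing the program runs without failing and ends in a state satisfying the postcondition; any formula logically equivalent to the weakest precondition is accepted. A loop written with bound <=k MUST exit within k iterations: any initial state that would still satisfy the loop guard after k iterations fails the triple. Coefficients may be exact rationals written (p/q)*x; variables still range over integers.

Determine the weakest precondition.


Working backward. After the program, the postcondition g != -3 -> (g + 3*z - 1 > 1 and ((3/4)*z + (2*g + 5) < -8 -> g - z + 5 < g - 2*z + 8)) must hold; in canonical form it is g != -3 -> (g + 3*z > 2 and (2*g + (3/4)*z < -13 -> z < 3)).
Before skip: g != -3 -> (g + 3*z > 2 and (2*g + (3/4)*z < -13 -> z < 3))
Before g := z - 4: z != 1 -> (4*z > 6 and ((11/4)*z < -5 -> z < 3))
Before the loop (bound <=2), unroll the exhaustion recursion (WP_0 = exit-now case; WP_j = one more guarded iteration, up to j = 2):
  WP_0: (not (g >= 8)) and (z != 1 -> (4*z > 6 and ((11/4)*z < -5 -> z < 3)))
  WP_1: (g >= 8 -> ((not (g >= 8)) and (g + z != -6 -> (4*g + 4*z > -22 and ((11/4)*g + (11/4)*z < -97/4 -> g + z < -4))))) and ((not (g >= 8)) -> (z != 1 -> (4*z > 6 and ((11/4)*z < -5 -> z < 3))))
  WP_2: (g >= 8 -> ((g >= 8 -> ((not (g >= 8)) and (2*g + z != -13 -> (8*g + 4*z > -50 and ((11/2)*g + (11/4)*z < -87/2 -> 2*g + z < -11))))) and ((not (g >= 8)) -> (g + z != -6 -> (4*g + 4*z > -22 and ((11/4)*g + (11/4)*z < -97/4 -> g + z < -4)))))) and ((not (g >= 8)) -> (z != 1 -> (4*z > 6 and ((11/4)*z < -5 -> z < 3))))
So before the loop: (g >= 8 -> ((g >= 8 -> ((not (g >= 8)) and (2*g + z != -13 -> (8*g + 4*z > -50 and ((11/2)*g + (11/4)*z < -87/2 -> 2*g + z < -11))))) and ((not (g >= 8)) -> (g + z != -6 -> (4*g + 4*z > -22 and ((11/4)*g + (11/4)*z < -97/4 -> g + z < -4)))))) and ((not (g >= 8)) -> (z != 1 -> (4*z > 6 and ((11/4)*z < -5 -> z < 3))))
Answer: WP = (g >= 8 -> ((g >= 8 -> ((not (g >= 8)) and (2*g + z != -13 -> (8*g + 4*z > -50 and ((11/2)*g + (11/4)*z < -87/2 -> 2*g + z < -11))))) and ((not (g >= 8)) -> (g + z != -6 -> (4*g + 4*z > -22 and ((11/4)*g + (11/4)*z < -97/4 -> g + z < -4)))))) and ((not (g >= 8)) -> (z != 1 -> (4*z > 6 and ((11/4)*z < -5 -> z < 3))))


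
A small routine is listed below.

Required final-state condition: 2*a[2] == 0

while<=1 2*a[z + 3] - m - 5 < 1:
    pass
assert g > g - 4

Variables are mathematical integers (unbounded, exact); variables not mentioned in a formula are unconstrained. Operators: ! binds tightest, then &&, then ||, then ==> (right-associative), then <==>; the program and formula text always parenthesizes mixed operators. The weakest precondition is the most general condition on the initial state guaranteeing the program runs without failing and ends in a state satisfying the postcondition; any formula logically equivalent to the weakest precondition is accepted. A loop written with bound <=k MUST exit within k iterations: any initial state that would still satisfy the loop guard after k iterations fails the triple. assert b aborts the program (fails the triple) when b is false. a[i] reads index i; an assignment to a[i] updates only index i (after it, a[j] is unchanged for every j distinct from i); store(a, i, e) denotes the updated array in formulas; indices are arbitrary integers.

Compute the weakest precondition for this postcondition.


Working backward. After the program, 2*a[2] == 0 must hold.
Before assert g > g - 4: 2*a[2] == 0
Before the loop (bound <=1), unroll the exhaustion recursion (WP_0 = exit-now case; WP_j = one more guarded iteration, up to j = 1):
  WP_0: (!(2*a[z + 3] < m + 6)) && 2*a[2] == 0
  WP_1: (2*a[z + 3] < m + 6 ==> ((!(2*a[z + 3] < m + 6)) && 2*a[2] == 0)) && ((!(2*a[z + 3] < m + 6)) ==> 2*a[2] == 0)
So before the loop: (2*a[z + 3] < m + 6 ==> ((!(2*a[z + 3] < m + 6)) && 2*a[2] == 0)) && ((!(2*a[z + 3] < m + 6)) ==> 2*a[2] == 0)
Answer: WP = (2*a[z + 3] < m + 6 ==> ((!(2*a[z + 3] < m + 6)) && 2*a[2] == 0)) && ((!(2*a[z + 3] < m + 6)) ==> 2*a[2] == 0)


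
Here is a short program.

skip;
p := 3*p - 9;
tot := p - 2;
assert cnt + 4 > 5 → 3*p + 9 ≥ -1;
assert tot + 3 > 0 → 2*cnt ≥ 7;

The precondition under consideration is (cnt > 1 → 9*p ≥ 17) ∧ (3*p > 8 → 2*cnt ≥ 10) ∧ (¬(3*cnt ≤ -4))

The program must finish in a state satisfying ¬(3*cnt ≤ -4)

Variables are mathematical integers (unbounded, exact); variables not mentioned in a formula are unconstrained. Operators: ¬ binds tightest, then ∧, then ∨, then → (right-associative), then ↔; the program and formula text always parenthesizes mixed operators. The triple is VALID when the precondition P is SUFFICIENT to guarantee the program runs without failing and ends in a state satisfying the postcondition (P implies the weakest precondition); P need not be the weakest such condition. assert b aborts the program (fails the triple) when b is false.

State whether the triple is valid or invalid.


Working backward. After the program, ¬(3*cnt ≤ -4) must hold.
Before assert tot + 3 > 0 → 2*cnt ≥ 7: (tot > -3 → 2*cnt ≥ 7) ∧ (¬(3*cnt ≤ -4))
Before assert cnt + 4 > 5 → 3*p + 9 ≥ -1: (cnt > 1 → 3*p ≥ -10) ∧ (tot > -3 → 2*cnt ≥ 7) ∧ (¬(3*cnt ≤ -4))
Before tot := p - 2: (cnt > 1 → 3*p ≥ -10) ∧ (p > -1 → 2*cnt ≥ 7) ∧ (¬(3*cnt ≤ -4))
Before p := 3*p - 9: (cnt > 1 → 9*p ≥ 17) ∧ (3*p > 8 → 2*cnt ≥ 7) ∧ (¬(3*cnt ≤ -4))
Before skip: (cnt > 1 → 9*p ≥ 17) ∧ (3*p > 8 → 2*cnt ≥ 7) ∧ (¬(3*cnt ≤ -4))
The weakest precondition is (cnt > 1 → 9*p ≥ 17) ∧ (3*p > 8 → 2*cnt ≥ 7) ∧ (¬(3*cnt ≤ -4)).
Check whether (cnt > 1 → 9*p ≥ 17) ∧ (3*p > 8 → 2*cnt ≥ 10) ∧ (¬(3*cnt ≤ -4)) implies it.
Every state satisfying the precondition satisfies the weakest precondition: the implication holds.
Answer: valid


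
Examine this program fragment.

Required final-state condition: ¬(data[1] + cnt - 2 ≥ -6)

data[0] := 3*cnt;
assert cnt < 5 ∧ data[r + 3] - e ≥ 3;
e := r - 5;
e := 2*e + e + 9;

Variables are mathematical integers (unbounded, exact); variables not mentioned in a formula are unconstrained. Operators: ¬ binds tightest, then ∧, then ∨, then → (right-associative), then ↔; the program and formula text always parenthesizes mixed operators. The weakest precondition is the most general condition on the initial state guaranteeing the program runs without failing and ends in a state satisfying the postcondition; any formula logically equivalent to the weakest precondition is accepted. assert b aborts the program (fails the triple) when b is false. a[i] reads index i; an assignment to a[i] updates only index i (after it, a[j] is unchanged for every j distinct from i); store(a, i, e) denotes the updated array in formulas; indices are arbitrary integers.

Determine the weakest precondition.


Working backward. After the program, the postcondition ¬(data[1] + cnt - 2 ≥ -6) must hold; in canonical form it is ¬(data[1] + cnt ≥ -4).
Before e := 2*e + e + 9: ¬(data[1] + cnt ≥ -4)
Before e := r - 5: ¬(data[1] + cnt ≥ -4)
Before assert cnt < 5 ∧ data[r + 3] - e ≥ 3: cnt < 5 ∧ data[r + 3] ≥ e + 3 ∧ (¬(data[1] + cnt ≥ -4))
Before data[0] := 3*cnt: cnt < 5 ∧ store(data, 0, 3*cnt)[r + 3] ≥ e + 3 ∧ (¬(data[1] + cnt ≥ -4))
Answer: WP = cnt < 5 ∧ store(data, 0, 3*cnt)[r + 3] ≥ e + 3 ∧ (¬(data[1] + cnt ≥ -4))


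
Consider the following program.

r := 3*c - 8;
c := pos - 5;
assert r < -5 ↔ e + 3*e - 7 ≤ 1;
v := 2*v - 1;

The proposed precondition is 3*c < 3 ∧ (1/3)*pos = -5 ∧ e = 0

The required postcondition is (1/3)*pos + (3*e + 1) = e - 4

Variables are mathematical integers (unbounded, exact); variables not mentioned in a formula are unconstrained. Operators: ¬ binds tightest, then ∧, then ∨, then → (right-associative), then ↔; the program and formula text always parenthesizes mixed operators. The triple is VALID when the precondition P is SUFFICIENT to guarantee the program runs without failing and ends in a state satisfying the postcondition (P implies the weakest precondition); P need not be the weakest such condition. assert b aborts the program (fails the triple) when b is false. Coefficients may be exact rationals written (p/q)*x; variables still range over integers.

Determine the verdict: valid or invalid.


Working backward. After the program, the postcondition (1/3)*pos + (3*e + 1) = e - 4 must hold; in canonical form it is 2*e + (1/3)*pos = -5.
Before v := 2*v - 1: 2*e + (1/3)*pos = -5
Before assert r < -5 ↔ e + 3*e - 7 ≤ 1: (r < -5 ↔ 4*e ≤ 8) ∧ 2*e + (1/3)*pos = -5
Before c := pos - 5: (r < -5 ↔ 4*e ≤ 8) ∧ 2*e + (1/3)*pos = -5
Before r := 3*c - 8: (3*c < 3 ↔ 4*e ≤ 8) ∧ 2*e + (1/3)*pos = -5
The weakest precondition is (3*c < 3 ↔ 4*e ≤ 8) ∧ 2*e + (1/3)*pos = -5.
Check whether 3*c < 3 ∧ (1/3)*pos = -5 ∧ e = 0 implies it.
Every state satisfying the precondition satisfies the weakest precondition: the implication holds.
Answer: valid


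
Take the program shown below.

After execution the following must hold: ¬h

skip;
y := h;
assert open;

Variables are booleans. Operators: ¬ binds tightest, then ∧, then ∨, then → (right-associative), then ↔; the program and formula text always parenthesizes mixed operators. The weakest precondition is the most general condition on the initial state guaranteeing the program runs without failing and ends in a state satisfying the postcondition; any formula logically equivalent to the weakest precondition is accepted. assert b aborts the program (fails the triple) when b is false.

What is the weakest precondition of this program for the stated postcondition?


Working backward. After the program, ¬h must hold.
Before assert open: open ∧ (¬h)
Before y := h: open ∧ (¬h)
Before skip: open ∧ (¬h)
Answer: WP = open ∧ (¬h)


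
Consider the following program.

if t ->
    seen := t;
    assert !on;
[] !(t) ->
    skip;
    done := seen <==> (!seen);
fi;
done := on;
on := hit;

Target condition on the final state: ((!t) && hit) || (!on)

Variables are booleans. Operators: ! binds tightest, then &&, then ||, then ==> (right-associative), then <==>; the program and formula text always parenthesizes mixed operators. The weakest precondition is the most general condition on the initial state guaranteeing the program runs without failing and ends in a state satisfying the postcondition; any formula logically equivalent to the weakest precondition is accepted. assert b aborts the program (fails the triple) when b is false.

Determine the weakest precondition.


Working backward. After the program, ((!t) && hit) || (!on) must hold.
Before on := hit: ((!t) && hit) || (!hit)
Before done := on: ((!t) && hit) || (!hit)
Then branch requires (!on) && (((!t) && hit) || (!hit)); else branch requires ((!t) && hit) || (!hit).
Before the if: (t ==> ((!on) && (((!t) && hit) || (!hit)))) && ((!t) ==> (((!t) && hit) || (!hit)))
Answer: WP = (t ==> ((!on) && (((!t) && hit) || (!hit)))) && ((!t) ==> (((!t) && hit) || (!hit)))


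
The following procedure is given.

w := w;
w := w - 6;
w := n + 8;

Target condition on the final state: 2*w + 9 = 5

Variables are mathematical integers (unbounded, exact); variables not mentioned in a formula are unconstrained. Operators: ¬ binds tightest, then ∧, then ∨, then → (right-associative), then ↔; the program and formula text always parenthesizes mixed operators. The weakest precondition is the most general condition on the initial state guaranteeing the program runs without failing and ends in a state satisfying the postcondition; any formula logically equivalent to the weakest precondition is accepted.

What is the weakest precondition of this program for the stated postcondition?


Working backward. After the program, the postcondition 2*w + 9 = 5 must hold; in canonical form it is 2*w = -4.
Before w := n + 8: 2*n = -20
Before w := w - 6: 2*n = -20
Before w := w: 2*n = -20
Answer: WP = 2*n = -20


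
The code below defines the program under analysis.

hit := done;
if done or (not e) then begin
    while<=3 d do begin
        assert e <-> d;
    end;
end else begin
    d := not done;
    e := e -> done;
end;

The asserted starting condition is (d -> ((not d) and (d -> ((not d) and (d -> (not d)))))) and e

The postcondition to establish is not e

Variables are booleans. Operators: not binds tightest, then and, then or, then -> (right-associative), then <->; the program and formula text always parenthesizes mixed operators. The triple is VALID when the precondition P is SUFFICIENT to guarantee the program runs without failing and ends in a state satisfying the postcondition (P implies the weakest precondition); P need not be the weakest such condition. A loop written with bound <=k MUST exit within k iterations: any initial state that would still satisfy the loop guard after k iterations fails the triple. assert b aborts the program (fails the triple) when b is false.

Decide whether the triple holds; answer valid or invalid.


Working backward. After the program, not e must hold.
Then branch requires (d -> ((e <-> d) and (d -> ((e <-> d) and (d -> ((e <-> d) and (not d) and (not e))) and ((not d) -> (not e)))) and ((not d) -> (not e)))) and ((not d) -> (not e)); else branch requires not (e -> done).
Before the if: ((done or (not e)) -> ((d -> ((e <-> d) and (d -> ((e <-> d) and (d -> ((e <-> d) and (not d) and (not e))) and ((not d) -> (not e)))) and ((not d) -> (not e)))) and ((not d) -> (not e)))) and ((not (done or (not e))) -> (not (e -> done)))
Before hit := done: ((done or (not e)) -> ((d -> ((e <-> d) and (d -> ((e <-> d) and (d -> ((e <-> d) and (not d) and (not e))) and ((not d) -> (not e)))) and ((not d) -> (not e)))) and ((not d) -> (not e)))) and ((not (done or (not e))) -> (not (e -> done)))
The weakest precondition is ((done or (not e)) -> ((d -> ((e <-> d) and (d -> ((e <-> d) and (d -> ((e <-> d) and (not d) and (not e))) and ((not d) -> (not e)))) and ((not d) -> (not e)))) and ((not d) -> (not e)))) and ((not (done or (not e))) -> (not (e -> done))).
Check whether (d -> ((not d) and (d -> ((not d) and (d -> (not d)))))) and e implies it.
Countermodel: at the initial state d = false, done = true, e = true, the precondition holds but the weakest precondition fails.
Answer: invalid
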